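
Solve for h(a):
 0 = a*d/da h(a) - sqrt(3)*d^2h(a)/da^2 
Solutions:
 h(a) = C1 + C2*erfi(sqrt(2)*3^(3/4)*a/6)


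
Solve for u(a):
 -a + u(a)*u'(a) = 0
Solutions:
 u(a) = -sqrt(C1 + a^2)
 u(a) = sqrt(C1 + a^2)


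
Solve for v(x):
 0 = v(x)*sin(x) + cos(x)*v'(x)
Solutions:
 v(x) = C1*cos(x)


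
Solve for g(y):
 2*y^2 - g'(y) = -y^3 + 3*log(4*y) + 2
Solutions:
 g(y) = C1 + y^4/4 + 2*y^3/3 - 3*y*log(y) - y*log(64) + y


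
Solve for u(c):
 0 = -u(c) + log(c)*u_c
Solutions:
 u(c) = C1*exp(li(c))


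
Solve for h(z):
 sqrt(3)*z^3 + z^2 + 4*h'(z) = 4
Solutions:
 h(z) = C1 - sqrt(3)*z^4/16 - z^3/12 + z


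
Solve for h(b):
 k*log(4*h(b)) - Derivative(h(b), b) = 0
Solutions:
 Integral(1/(log(_y) + 2*log(2)), (_y, h(b))) = C1 + b*k


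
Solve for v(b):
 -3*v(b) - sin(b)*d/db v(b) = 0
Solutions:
 v(b) = C1*(cos(b) + 1)^(3/2)/(cos(b) - 1)^(3/2)


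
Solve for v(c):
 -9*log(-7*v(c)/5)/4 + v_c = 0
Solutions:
 -4*Integral(1/(log(-_y) - log(5) + log(7)), (_y, v(c)))/9 = C1 - c


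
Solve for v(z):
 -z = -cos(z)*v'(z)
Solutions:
 v(z) = C1 + Integral(z/cos(z), z)


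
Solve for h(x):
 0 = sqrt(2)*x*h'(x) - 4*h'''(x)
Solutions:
 h(x) = C1 + Integral(C2*airyai(sqrt(2)*x/2) + C3*airybi(sqrt(2)*x/2), x)


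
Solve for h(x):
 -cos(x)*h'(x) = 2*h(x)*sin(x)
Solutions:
 h(x) = C1*cos(x)^2


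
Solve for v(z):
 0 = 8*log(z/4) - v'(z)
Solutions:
 v(z) = C1 + 8*z*log(z) - z*log(65536) - 8*z


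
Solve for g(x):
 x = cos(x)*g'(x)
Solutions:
 g(x) = C1 + Integral(x/cos(x), x)


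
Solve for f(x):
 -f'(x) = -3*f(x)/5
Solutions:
 f(x) = C1*exp(3*x/5)


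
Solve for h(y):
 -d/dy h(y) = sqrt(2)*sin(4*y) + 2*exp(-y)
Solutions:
 h(y) = C1 + sqrt(2)*cos(4*y)/4 + 2*exp(-y)


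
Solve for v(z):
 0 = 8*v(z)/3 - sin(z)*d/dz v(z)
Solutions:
 v(z) = C1*(cos(z) - 1)^(4/3)/(cos(z) + 1)^(4/3)


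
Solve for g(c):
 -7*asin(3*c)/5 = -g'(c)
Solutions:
 g(c) = C1 + 7*c*asin(3*c)/5 + 7*sqrt(1 - 9*c^2)/15


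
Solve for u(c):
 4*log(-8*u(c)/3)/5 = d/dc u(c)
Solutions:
 -5*Integral(1/(log(-_y) - log(3) + 3*log(2)), (_y, u(c)))/4 = C1 - c


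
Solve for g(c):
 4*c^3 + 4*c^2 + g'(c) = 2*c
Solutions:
 g(c) = C1 - c^4 - 4*c^3/3 + c^2


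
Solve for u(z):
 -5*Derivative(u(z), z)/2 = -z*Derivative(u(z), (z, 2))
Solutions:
 u(z) = C1 + C2*z^(7/2)


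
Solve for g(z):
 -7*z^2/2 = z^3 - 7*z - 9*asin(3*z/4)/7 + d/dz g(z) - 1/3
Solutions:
 g(z) = C1 - z^4/4 - 7*z^3/6 + 7*z^2/2 + 9*z*asin(3*z/4)/7 + z/3 + 3*sqrt(16 - 9*z^2)/7


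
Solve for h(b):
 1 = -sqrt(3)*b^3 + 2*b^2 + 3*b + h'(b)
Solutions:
 h(b) = C1 + sqrt(3)*b^4/4 - 2*b^3/3 - 3*b^2/2 + b


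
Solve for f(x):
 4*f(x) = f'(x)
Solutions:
 f(x) = C1*exp(4*x)


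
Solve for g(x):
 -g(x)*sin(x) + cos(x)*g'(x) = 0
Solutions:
 g(x) = C1/cos(x)


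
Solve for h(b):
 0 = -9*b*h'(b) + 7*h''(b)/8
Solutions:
 h(b) = C1 + C2*erfi(6*sqrt(7)*b/7)


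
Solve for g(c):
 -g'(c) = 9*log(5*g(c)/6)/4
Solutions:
 4*Integral(1/(log(_y) - log(6) + log(5)), (_y, g(c)))/9 = C1 - c


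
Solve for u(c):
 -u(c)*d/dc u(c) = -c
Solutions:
 u(c) = -sqrt(C1 + c^2)
 u(c) = sqrt(C1 + c^2)


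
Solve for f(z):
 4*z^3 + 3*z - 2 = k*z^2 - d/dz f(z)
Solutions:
 f(z) = C1 + k*z^3/3 - z^4 - 3*z^2/2 + 2*z


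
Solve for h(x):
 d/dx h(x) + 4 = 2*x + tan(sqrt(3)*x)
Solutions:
 h(x) = C1 + x^2 - 4*x - sqrt(3)*log(cos(sqrt(3)*x))/3


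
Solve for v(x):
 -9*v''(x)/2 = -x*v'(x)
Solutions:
 v(x) = C1 + C2*erfi(x/3)


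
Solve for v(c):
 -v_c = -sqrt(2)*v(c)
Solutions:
 v(c) = C1*exp(sqrt(2)*c)


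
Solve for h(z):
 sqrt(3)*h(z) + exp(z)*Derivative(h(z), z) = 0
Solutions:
 h(z) = C1*exp(sqrt(3)*exp(-z))


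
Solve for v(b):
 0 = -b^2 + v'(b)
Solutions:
 v(b) = C1 + b^3/3


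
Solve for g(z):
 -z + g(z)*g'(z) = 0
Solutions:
 g(z) = -sqrt(C1 + z^2)
 g(z) = sqrt(C1 + z^2)


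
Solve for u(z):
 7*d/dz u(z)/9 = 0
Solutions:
 u(z) = C1


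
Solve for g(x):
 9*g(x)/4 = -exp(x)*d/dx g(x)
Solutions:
 g(x) = C1*exp(9*exp(-x)/4)


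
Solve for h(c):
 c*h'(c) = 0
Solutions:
 h(c) = C1


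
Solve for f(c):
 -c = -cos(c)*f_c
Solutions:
 f(c) = C1 + Integral(c/cos(c), c)


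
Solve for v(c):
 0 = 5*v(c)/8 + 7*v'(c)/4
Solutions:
 v(c) = C1*exp(-5*c/14)


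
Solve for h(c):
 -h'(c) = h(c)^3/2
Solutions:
 h(c) = -sqrt(-1/(C1 - c))
 h(c) = sqrt(-1/(C1 - c))


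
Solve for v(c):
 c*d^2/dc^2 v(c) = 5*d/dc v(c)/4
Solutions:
 v(c) = C1 + C2*c^(9/4)


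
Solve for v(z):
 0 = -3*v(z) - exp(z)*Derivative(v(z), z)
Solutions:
 v(z) = C1*exp(3*exp(-z))


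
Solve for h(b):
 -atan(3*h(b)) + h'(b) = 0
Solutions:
 Integral(1/atan(3*_y), (_y, h(b))) = C1 + b


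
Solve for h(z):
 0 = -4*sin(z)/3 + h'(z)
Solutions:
 h(z) = C1 - 4*cos(z)/3


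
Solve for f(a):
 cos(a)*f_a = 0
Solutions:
 f(a) = C1


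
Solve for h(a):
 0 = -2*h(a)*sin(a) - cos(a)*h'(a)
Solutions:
 h(a) = C1*cos(a)^2


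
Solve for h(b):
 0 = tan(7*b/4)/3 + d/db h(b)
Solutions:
 h(b) = C1 + 4*log(cos(7*b/4))/21


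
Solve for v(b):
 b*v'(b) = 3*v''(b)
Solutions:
 v(b) = C1 + C2*erfi(sqrt(6)*b/6)


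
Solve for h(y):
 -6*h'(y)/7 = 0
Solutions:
 h(y) = C1


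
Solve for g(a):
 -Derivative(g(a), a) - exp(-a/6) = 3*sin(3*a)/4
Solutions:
 g(a) = C1 + cos(3*a)/4 + 6*exp(-a/6)


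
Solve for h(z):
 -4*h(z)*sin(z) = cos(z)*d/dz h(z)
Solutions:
 h(z) = C1*cos(z)^4


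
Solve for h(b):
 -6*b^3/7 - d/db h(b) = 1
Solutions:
 h(b) = C1 - 3*b^4/14 - b


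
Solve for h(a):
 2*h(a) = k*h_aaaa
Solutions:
 h(a) = C1*exp(-2^(1/4)*a*(1/k)^(1/4)) + C2*exp(2^(1/4)*a*(1/k)^(1/4)) + C3*exp(-2^(1/4)*I*a*(1/k)^(1/4)) + C4*exp(2^(1/4)*I*a*(1/k)^(1/4))


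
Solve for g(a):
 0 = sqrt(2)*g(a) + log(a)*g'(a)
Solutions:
 g(a) = C1*exp(-sqrt(2)*li(a))


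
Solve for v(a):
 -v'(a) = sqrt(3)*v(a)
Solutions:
 v(a) = C1*exp(-sqrt(3)*a)


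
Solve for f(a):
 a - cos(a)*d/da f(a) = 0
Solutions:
 f(a) = C1 + Integral(a/cos(a), a)


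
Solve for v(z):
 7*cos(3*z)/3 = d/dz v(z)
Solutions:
 v(z) = C1 + 7*sin(3*z)/9


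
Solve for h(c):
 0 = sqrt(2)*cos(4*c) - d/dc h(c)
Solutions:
 h(c) = C1 + sqrt(2)*sin(4*c)/4


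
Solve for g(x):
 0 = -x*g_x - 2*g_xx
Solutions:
 g(x) = C1 + C2*erf(x/2)


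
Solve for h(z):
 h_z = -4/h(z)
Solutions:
 h(z) = -sqrt(C1 - 8*z)
 h(z) = sqrt(C1 - 8*z)


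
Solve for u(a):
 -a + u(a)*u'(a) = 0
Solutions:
 u(a) = -sqrt(C1 + a^2)
 u(a) = sqrt(C1 + a^2)


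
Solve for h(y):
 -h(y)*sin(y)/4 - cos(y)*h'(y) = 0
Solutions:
 h(y) = C1*cos(y)^(1/4)


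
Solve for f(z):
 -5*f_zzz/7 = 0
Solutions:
 f(z) = C1 + C2*z + C3*z^2


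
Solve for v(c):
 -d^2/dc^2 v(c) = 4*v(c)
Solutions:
 v(c) = C1*sin(2*c) + C2*cos(2*c)


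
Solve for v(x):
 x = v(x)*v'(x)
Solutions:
 v(x) = -sqrt(C1 + x^2)
 v(x) = sqrt(C1 + x^2)


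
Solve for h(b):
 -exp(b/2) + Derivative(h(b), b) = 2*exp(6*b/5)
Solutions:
 h(b) = C1 + 5*exp(6*b/5)/3 + 2*exp(b/2)


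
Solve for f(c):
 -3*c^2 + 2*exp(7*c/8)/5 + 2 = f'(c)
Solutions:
 f(c) = C1 - c^3 + 2*c + 16*exp(7*c/8)/35


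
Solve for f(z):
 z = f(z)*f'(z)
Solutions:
 f(z) = -sqrt(C1 + z^2)
 f(z) = sqrt(C1 + z^2)


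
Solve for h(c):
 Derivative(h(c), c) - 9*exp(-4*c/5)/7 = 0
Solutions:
 h(c) = C1 - 45*exp(-4*c/5)/28


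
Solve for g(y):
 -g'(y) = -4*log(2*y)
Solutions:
 g(y) = C1 + 4*y*log(y) - 4*y + y*log(16)


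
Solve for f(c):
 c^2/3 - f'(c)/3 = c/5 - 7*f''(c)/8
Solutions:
 f(c) = C1 + C2*exp(8*c/21) + c^3/3 + 93*c^2/40 + 1953*c/160


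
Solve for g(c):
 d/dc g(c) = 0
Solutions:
 g(c) = C1


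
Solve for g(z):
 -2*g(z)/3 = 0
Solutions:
 g(z) = 0


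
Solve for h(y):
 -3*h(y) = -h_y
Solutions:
 h(y) = C1*exp(3*y)


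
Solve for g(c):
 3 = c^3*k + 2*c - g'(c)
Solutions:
 g(c) = C1 + c^4*k/4 + c^2 - 3*c


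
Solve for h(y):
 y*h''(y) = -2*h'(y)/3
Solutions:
 h(y) = C1 + C2*y^(1/3)


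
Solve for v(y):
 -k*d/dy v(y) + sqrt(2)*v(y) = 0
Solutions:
 v(y) = C1*exp(sqrt(2)*y/k)


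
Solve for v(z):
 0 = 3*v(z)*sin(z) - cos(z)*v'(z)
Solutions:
 v(z) = C1/cos(z)^3


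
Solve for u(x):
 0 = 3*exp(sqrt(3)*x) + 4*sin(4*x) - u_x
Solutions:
 u(x) = C1 + sqrt(3)*exp(sqrt(3)*x) - cos(4*x)


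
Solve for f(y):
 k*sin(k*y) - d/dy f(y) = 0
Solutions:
 f(y) = C1 - cos(k*y)


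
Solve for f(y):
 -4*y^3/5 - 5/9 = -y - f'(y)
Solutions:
 f(y) = C1 + y^4/5 - y^2/2 + 5*y/9


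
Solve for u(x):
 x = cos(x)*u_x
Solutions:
 u(x) = C1 + Integral(x/cos(x), x)


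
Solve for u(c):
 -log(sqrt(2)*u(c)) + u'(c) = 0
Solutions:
 -2*Integral(1/(2*log(_y) + log(2)), (_y, u(c))) = C1 - c


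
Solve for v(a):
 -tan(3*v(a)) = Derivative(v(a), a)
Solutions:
 v(a) = -asin(C1*exp(-3*a))/3 + pi/3
 v(a) = asin(C1*exp(-3*a))/3


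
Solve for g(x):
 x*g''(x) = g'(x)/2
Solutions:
 g(x) = C1 + C2*x^(3/2)


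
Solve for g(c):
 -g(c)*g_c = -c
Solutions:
 g(c) = -sqrt(C1 + c^2)
 g(c) = sqrt(C1 + c^2)


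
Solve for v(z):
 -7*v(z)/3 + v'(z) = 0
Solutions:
 v(z) = C1*exp(7*z/3)


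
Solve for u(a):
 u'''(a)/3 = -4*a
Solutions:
 u(a) = C1 + C2*a + C3*a^2 - a^4/2


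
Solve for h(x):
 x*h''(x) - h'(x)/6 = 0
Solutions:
 h(x) = C1 + C2*x^(7/6)


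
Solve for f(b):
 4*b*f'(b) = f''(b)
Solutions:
 f(b) = C1 + C2*erfi(sqrt(2)*b)


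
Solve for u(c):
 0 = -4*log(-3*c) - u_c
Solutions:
 u(c) = C1 - 4*c*log(-c) + 4*c*(1 - log(3))


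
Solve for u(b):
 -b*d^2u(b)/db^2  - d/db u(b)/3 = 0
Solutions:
 u(b) = C1 + C2*b^(2/3)


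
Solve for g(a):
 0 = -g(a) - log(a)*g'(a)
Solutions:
 g(a) = C1*exp(-li(a))


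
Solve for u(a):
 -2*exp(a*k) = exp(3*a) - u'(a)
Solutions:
 u(a) = C1 + exp(3*a)/3 + 2*exp(a*k)/k


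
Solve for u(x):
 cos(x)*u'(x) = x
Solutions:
 u(x) = C1 + Integral(x/cos(x), x)


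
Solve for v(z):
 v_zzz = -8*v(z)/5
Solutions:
 v(z) = C3*exp(-2*5^(2/3)*z/5) + (C1*sin(sqrt(3)*5^(2/3)*z/5) + C2*cos(sqrt(3)*5^(2/3)*z/5))*exp(5^(2/3)*z/5)


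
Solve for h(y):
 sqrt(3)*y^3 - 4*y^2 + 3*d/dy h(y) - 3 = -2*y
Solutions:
 h(y) = C1 - sqrt(3)*y^4/12 + 4*y^3/9 - y^2/3 + y


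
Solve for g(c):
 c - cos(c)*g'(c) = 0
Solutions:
 g(c) = C1 + Integral(c/cos(c), c)


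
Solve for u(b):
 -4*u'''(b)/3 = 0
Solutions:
 u(b) = C1 + C2*b + C3*b^2


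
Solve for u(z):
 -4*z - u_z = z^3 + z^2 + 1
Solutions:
 u(z) = C1 - z^4/4 - z^3/3 - 2*z^2 - z


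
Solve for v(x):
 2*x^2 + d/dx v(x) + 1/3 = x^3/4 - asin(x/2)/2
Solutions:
 v(x) = C1 + x^4/16 - 2*x^3/3 - x*asin(x/2)/2 - x/3 - sqrt(4 - x^2)/2


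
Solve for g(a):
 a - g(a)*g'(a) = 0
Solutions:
 g(a) = -sqrt(C1 + a^2)
 g(a) = sqrt(C1 + a^2)


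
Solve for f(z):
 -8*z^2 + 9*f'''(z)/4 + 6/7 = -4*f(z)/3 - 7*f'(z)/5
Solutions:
 f(z) = C1*exp(-z*(-15*(1 + 13*sqrt(330)/225)^(1/3) + 7/(1 + 13*sqrt(330)/225)^(1/3))/45)*sin(sqrt(3)*z*(28/(8 + 104*sqrt(330)/225)^(1/3) + 15*(8 + 104*sqrt(330)/225)^(1/3))/90) + C2*exp(-z*(-15*(1 + 13*sqrt(330)/225)^(1/3) + 7/(1 + 13*sqrt(330)/225)^(1/3))/45)*cos(sqrt(3)*z*(28/(8 + 104*sqrt(330)/225)^(1/3) + 15*(8 + 104*sqrt(330)/225)^(1/3))/90) + C3*exp(2*z*(-15*(1 + 13*sqrt(330)/225)^(1/3) + 7/(1 + 13*sqrt(330)/225)^(1/3))/45) + 6*z^2 - 63*z/5 + 8811/700


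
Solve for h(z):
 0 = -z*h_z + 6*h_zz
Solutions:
 h(z) = C1 + C2*erfi(sqrt(3)*z/6)


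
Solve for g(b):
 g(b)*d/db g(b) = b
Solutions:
 g(b) = -sqrt(C1 + b^2)
 g(b) = sqrt(C1 + b^2)


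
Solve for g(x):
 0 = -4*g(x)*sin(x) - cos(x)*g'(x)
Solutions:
 g(x) = C1*cos(x)^4


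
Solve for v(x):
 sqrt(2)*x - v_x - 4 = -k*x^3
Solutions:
 v(x) = C1 + k*x^4/4 + sqrt(2)*x^2/2 - 4*x


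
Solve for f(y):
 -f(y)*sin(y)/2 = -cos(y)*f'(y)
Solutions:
 f(y) = C1/sqrt(cos(y))


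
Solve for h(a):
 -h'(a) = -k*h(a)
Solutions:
 h(a) = C1*exp(a*k)


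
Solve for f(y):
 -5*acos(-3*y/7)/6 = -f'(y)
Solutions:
 f(y) = C1 + 5*y*acos(-3*y/7)/6 + 5*sqrt(49 - 9*y^2)/18


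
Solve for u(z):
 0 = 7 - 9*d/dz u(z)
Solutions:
 u(z) = C1 + 7*z/9


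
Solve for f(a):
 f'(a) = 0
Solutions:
 f(a) = C1


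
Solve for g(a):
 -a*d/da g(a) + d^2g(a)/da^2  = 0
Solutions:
 g(a) = C1 + C2*erfi(sqrt(2)*a/2)


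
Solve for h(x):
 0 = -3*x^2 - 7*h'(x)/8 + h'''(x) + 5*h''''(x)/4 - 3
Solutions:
 h(x) = C1 + C2*exp(-x*(32*2^(2/3)/(15*sqrt(88473) + 4469)^(1/3) + 16 + 2^(1/3)*(15*sqrt(88473) + 4469)^(1/3))/60)*sin(2^(1/3)*sqrt(3)*x*(-(15*sqrt(88473) + 4469)^(1/3) + 32*2^(1/3)/(15*sqrt(88473) + 4469)^(1/3))/60) + C3*exp(-x*(32*2^(2/3)/(15*sqrt(88473) + 4469)^(1/3) + 16 + 2^(1/3)*(15*sqrt(88473) + 4469)^(1/3))/60)*cos(2^(1/3)*sqrt(3)*x*(-(15*sqrt(88473) + 4469)^(1/3) + 32*2^(1/3)/(15*sqrt(88473) + 4469)^(1/3))/60) + C4*exp(x*(-8 + 32*2^(2/3)/(15*sqrt(88473) + 4469)^(1/3) + 2^(1/3)*(15*sqrt(88473) + 4469)^(1/3))/30) - 8*x^3/7 - 552*x/49


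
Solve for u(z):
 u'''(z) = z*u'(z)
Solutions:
 u(z) = C1 + Integral(C2*airyai(z) + C3*airybi(z), z)


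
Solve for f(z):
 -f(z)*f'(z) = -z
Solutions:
 f(z) = -sqrt(C1 + z^2)
 f(z) = sqrt(C1 + z^2)


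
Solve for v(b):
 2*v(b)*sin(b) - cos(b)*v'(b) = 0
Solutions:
 v(b) = C1/cos(b)^2


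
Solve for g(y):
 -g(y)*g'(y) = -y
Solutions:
 g(y) = -sqrt(C1 + y^2)
 g(y) = sqrt(C1 + y^2)


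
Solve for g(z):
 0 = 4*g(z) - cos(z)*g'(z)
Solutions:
 g(z) = C1*(sin(z)^2 + 2*sin(z) + 1)/(sin(z)^2 - 2*sin(z) + 1)


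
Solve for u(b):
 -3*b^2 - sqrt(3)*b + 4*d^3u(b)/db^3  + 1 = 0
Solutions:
 u(b) = C1 + C2*b + C3*b^2 + b^5/80 + sqrt(3)*b^4/96 - b^3/24


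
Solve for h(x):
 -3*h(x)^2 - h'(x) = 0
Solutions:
 h(x) = 1/(C1 + 3*x)


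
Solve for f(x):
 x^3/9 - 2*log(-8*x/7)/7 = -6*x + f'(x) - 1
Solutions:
 f(x) = C1 + x^4/36 + 3*x^2 - 2*x*log(-x)/7 + x*(-6*log(2) + 2*log(7) + 9)/7


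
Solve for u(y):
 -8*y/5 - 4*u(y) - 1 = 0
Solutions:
 u(y) = -2*y/5 - 1/4


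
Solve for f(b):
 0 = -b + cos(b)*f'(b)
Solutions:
 f(b) = C1 + Integral(b/cos(b), b)


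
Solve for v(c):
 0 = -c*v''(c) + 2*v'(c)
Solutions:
 v(c) = C1 + C2*c^3


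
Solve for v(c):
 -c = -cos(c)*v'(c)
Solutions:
 v(c) = C1 + Integral(c/cos(c), c)


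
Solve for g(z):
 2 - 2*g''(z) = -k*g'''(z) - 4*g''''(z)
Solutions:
 g(z) = C1 + C2*z + C3*exp(z*(-k + sqrt(k^2 + 32))/8) + C4*exp(-z*(k + sqrt(k^2 + 32))/8) + z^2/2


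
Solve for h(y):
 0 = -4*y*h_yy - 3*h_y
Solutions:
 h(y) = C1 + C2*y^(1/4)


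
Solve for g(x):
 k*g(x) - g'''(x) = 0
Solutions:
 g(x) = C1*exp(k^(1/3)*x) + C2*exp(k^(1/3)*x*(-1 + sqrt(3)*I)/2) + C3*exp(-k^(1/3)*x*(1 + sqrt(3)*I)/2)


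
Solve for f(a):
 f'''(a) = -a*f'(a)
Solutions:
 f(a) = C1 + Integral(C2*airyai(-a) + C3*airybi(-a), a)


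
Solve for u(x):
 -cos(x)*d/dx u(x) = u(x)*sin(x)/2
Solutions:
 u(x) = C1*sqrt(cos(x))


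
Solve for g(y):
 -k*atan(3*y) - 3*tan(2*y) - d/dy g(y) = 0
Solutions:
 g(y) = C1 - k*(y*atan(3*y) - log(9*y^2 + 1)/6) + 3*log(cos(2*y))/2


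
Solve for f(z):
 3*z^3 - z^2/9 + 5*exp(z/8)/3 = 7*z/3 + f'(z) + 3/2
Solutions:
 f(z) = C1 + 3*z^4/4 - z^3/27 - 7*z^2/6 - 3*z/2 + 40*exp(z/8)/3


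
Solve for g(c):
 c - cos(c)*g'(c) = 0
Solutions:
 g(c) = C1 + Integral(c/cos(c), c)


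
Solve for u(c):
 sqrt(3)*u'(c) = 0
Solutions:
 u(c) = C1


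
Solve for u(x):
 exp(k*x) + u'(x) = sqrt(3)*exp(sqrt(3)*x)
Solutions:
 u(x) = C1 + exp(sqrt(3)*x) - exp(k*x)/k


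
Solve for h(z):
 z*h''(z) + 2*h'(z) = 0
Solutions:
 h(z) = C1 + C2/z


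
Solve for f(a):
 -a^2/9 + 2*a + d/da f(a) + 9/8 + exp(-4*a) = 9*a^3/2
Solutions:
 f(a) = C1 + 9*a^4/8 + a^3/27 - a^2 - 9*a/8 + exp(-4*a)/4


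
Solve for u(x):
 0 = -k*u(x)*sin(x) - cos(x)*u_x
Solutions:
 u(x) = C1*exp(k*log(cos(x)))


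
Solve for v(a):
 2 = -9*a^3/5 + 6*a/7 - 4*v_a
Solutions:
 v(a) = C1 - 9*a^4/80 + 3*a^2/28 - a/2


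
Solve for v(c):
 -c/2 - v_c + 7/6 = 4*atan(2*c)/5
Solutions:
 v(c) = C1 - c^2/4 - 4*c*atan(2*c)/5 + 7*c/6 + log(4*c^2 + 1)/5


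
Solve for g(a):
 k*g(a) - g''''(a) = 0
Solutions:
 g(a) = C1*exp(-a*k^(1/4)) + C2*exp(a*k^(1/4)) + C3*exp(-I*a*k^(1/4)) + C4*exp(I*a*k^(1/4))


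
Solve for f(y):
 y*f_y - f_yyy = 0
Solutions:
 f(y) = C1 + Integral(C2*airyai(y) + C3*airybi(y), y)


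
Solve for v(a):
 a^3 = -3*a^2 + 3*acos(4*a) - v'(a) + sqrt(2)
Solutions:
 v(a) = C1 - a^4/4 - a^3 + 3*a*acos(4*a) + sqrt(2)*a - 3*sqrt(1 - 16*a^2)/4


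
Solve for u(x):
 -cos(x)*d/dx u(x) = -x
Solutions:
 u(x) = C1 + Integral(x/cos(x), x)


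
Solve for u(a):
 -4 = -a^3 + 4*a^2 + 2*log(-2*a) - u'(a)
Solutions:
 u(a) = C1 - a^4/4 + 4*a^3/3 + 2*a*log(-a) + 2*a*(log(2) + 1)


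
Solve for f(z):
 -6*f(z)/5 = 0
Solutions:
 f(z) = 0


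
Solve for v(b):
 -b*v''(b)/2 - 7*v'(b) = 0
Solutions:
 v(b) = C1 + C2/b^13


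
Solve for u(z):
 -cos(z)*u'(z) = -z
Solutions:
 u(z) = C1 + Integral(z/cos(z), z)


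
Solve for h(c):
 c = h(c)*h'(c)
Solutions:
 h(c) = -sqrt(C1 + c^2)
 h(c) = sqrt(C1 + c^2)


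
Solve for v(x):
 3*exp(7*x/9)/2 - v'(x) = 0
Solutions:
 v(x) = C1 + 27*exp(7*x/9)/14


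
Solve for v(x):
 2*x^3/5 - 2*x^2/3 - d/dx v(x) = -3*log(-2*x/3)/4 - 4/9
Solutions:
 v(x) = C1 + x^4/10 - 2*x^3/9 + 3*x*log(-x)/4 + x*(-27*log(3) - 11 + 27*log(2))/36


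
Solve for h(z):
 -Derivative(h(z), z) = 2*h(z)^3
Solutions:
 h(z) = -sqrt(2)*sqrt(-1/(C1 - 2*z))/2
 h(z) = sqrt(2)*sqrt(-1/(C1 - 2*z))/2


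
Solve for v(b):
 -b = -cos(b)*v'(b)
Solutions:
 v(b) = C1 + Integral(b/cos(b), b)


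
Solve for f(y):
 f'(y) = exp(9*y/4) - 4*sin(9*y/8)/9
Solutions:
 f(y) = C1 + 4*exp(9*y/4)/9 + 32*cos(9*y/8)/81


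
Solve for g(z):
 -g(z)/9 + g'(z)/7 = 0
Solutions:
 g(z) = C1*exp(7*z/9)


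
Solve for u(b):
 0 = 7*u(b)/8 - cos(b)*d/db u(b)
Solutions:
 u(b) = C1*(sin(b) + 1)^(7/16)/(sin(b) - 1)^(7/16)


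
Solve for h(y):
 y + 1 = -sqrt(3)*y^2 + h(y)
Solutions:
 h(y) = sqrt(3)*y^2 + y + 1


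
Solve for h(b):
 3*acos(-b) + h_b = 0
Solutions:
 h(b) = C1 - 3*b*acos(-b) - 3*sqrt(1 - b^2)


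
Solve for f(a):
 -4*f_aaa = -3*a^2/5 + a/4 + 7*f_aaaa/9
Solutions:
 f(a) = C1 + C2*a + C3*a^2 + C4*exp(-36*a/7) + a^5/400 - 29*a^4/5760 + 203*a^3/51840


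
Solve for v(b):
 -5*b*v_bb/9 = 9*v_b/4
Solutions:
 v(b) = C1 + C2/b^(61/20)


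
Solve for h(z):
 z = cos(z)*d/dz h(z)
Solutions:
 h(z) = C1 + Integral(z/cos(z), z)


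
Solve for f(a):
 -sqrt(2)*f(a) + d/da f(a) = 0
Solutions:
 f(a) = C1*exp(sqrt(2)*a)


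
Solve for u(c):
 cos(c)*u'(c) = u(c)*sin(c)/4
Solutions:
 u(c) = C1/cos(c)^(1/4)


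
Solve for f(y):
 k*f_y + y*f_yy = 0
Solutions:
 f(y) = C1 + y^(1 - re(k))*(C2*sin(log(y)*Abs(im(k))) + C3*cos(log(y)*im(k)))


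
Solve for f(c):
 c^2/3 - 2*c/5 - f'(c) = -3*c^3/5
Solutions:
 f(c) = C1 + 3*c^4/20 + c^3/9 - c^2/5


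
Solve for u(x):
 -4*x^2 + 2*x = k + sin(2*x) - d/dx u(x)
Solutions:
 u(x) = C1 + k*x + 4*x^3/3 - x^2 - cos(2*x)/2


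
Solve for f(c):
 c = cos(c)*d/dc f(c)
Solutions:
 f(c) = C1 + Integral(c/cos(c), c)


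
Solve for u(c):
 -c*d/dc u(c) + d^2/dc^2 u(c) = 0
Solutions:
 u(c) = C1 + C2*erfi(sqrt(2)*c/2)


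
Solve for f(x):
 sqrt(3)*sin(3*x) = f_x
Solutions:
 f(x) = C1 - sqrt(3)*cos(3*x)/3


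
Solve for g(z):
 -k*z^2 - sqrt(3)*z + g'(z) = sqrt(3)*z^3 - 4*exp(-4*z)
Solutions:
 g(z) = C1 + k*z^3/3 + sqrt(3)*z^4/4 + sqrt(3)*z^2/2 + exp(-4*z)


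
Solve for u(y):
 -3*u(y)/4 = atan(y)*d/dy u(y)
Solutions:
 u(y) = C1*exp(-3*Integral(1/atan(y), y)/4)


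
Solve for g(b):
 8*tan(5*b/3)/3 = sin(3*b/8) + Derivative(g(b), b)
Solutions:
 g(b) = C1 - 8*log(cos(5*b/3))/5 + 8*cos(3*b/8)/3


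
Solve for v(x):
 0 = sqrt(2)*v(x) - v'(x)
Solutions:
 v(x) = C1*exp(sqrt(2)*x)


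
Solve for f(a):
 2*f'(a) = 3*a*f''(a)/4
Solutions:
 f(a) = C1 + C2*a^(11/3)


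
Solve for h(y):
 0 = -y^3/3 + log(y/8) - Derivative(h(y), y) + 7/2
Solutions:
 h(y) = C1 - y^4/12 + y*log(y) - y*log(8) + 5*y/2


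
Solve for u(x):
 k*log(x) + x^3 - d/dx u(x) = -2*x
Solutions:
 u(x) = C1 + k*x*log(x) - k*x + x^4/4 + x^2


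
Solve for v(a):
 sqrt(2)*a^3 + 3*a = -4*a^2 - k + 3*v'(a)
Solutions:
 v(a) = C1 + sqrt(2)*a^4/12 + 4*a^3/9 + a^2/2 + a*k/3


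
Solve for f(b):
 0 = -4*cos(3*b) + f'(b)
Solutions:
 f(b) = C1 + 4*sin(3*b)/3


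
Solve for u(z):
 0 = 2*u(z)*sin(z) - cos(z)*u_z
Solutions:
 u(z) = C1/cos(z)^2


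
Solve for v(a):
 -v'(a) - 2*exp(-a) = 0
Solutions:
 v(a) = C1 + 2*exp(-a)


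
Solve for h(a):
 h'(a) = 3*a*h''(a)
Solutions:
 h(a) = C1 + C2*a^(4/3)


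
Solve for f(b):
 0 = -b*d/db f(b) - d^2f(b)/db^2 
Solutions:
 f(b) = C1 + C2*erf(sqrt(2)*b/2)


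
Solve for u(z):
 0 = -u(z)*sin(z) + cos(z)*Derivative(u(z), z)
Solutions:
 u(z) = C1/cos(z)


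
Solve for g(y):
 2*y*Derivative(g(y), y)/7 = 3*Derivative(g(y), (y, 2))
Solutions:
 g(y) = C1 + C2*erfi(sqrt(21)*y/21)


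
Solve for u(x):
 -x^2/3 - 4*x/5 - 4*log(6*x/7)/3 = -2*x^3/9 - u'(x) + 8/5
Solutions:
 u(x) = C1 - x^4/18 + x^3/9 + 2*x^2/5 + 4*x*log(x)/3 - 4*x*log(7)/3 + 4*x/15 + 4*x*log(6)/3


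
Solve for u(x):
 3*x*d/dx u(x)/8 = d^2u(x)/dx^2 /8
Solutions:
 u(x) = C1 + C2*erfi(sqrt(6)*x/2)


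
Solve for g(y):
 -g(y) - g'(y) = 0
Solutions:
 g(y) = C1*exp(-y)


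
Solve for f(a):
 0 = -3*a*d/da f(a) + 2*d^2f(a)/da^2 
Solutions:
 f(a) = C1 + C2*erfi(sqrt(3)*a/2)


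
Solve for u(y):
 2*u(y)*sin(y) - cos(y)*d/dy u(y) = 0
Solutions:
 u(y) = C1/cos(y)^2


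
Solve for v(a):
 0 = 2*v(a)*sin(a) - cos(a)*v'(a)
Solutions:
 v(a) = C1/cos(a)^2


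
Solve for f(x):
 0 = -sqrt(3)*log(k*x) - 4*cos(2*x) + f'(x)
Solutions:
 f(x) = C1 + sqrt(3)*x*(log(k*x) - 1) + 2*sin(2*x)


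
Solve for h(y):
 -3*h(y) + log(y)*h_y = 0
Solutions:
 h(y) = C1*exp(3*li(y))


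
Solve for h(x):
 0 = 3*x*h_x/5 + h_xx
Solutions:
 h(x) = C1 + C2*erf(sqrt(30)*x/10)


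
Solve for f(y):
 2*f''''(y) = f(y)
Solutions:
 f(y) = C1*exp(-2^(3/4)*y/2) + C2*exp(2^(3/4)*y/2) + C3*sin(2^(3/4)*y/2) + C4*cos(2^(3/4)*y/2)


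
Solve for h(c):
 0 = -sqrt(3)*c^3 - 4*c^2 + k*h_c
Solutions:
 h(c) = C1 + sqrt(3)*c^4/(4*k) + 4*c^3/(3*k)


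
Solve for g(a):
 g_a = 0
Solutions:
 g(a) = C1


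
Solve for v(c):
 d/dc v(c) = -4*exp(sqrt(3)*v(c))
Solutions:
 v(c) = sqrt(3)*(2*log(1/(C1 + 4*c)) - log(3))/6


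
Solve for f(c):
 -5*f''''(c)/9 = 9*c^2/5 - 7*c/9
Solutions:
 f(c) = C1 + C2*c + C3*c^2 + C4*c^3 - 9*c^6/1000 + 7*c^5/600


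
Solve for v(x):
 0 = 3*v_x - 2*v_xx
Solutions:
 v(x) = C1 + C2*exp(3*x/2)


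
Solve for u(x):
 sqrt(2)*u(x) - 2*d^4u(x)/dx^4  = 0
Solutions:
 u(x) = C1*exp(-2^(7/8)*x/2) + C2*exp(2^(7/8)*x/2) + C3*sin(2^(7/8)*x/2) + C4*cos(2^(7/8)*x/2)


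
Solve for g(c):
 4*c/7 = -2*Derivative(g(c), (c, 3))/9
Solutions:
 g(c) = C1 + C2*c + C3*c^2 - 3*c^4/28


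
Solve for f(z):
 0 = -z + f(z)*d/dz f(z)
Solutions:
 f(z) = -sqrt(C1 + z^2)
 f(z) = sqrt(C1 + z^2)


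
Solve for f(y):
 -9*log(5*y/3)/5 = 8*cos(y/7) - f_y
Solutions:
 f(y) = C1 + 9*y*log(y)/5 - 9*y*log(3)/5 - 9*y/5 + 9*y*log(5)/5 + 56*sin(y/7)


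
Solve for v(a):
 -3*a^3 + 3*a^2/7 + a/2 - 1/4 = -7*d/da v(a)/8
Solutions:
 v(a) = C1 + 6*a^4/7 - 8*a^3/49 - 2*a^2/7 + 2*a/7


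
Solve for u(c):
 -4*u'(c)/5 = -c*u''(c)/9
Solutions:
 u(c) = C1 + C2*c^(41/5)


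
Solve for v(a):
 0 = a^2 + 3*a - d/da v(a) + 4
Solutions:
 v(a) = C1 + a^3/3 + 3*a^2/2 + 4*a


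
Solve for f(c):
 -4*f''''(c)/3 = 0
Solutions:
 f(c) = C1 + C2*c + C3*c^2 + C4*c^3


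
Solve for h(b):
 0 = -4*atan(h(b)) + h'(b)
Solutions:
 Integral(1/atan(_y), (_y, h(b))) = C1 + 4*b


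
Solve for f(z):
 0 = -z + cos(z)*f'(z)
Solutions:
 f(z) = C1 + Integral(z/cos(z), z)


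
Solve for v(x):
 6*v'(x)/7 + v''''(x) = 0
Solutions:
 v(x) = C1 + C4*exp(-6^(1/3)*7^(2/3)*x/7) + (C2*sin(2^(1/3)*3^(5/6)*7^(2/3)*x/14) + C3*cos(2^(1/3)*3^(5/6)*7^(2/3)*x/14))*exp(6^(1/3)*7^(2/3)*x/14)


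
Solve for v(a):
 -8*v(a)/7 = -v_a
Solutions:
 v(a) = C1*exp(8*a/7)


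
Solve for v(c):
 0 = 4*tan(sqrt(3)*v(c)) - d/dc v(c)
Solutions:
 v(c) = sqrt(3)*(pi - asin(C1*exp(4*sqrt(3)*c)))/3
 v(c) = sqrt(3)*asin(C1*exp(4*sqrt(3)*c))/3


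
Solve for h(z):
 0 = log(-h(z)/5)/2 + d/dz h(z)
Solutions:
 2*Integral(1/(log(-_y) - log(5)), (_y, h(z))) = C1 - z


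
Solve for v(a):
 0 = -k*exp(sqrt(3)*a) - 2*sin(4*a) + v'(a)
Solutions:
 v(a) = C1 + sqrt(3)*k*exp(sqrt(3)*a)/3 - cos(4*a)/2


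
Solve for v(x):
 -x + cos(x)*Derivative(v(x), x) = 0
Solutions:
 v(x) = C1 + Integral(x/cos(x), x)


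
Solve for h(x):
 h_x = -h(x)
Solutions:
 h(x) = C1*exp(-x)


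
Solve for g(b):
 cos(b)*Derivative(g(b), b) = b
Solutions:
 g(b) = C1 + Integral(b/cos(b), b)


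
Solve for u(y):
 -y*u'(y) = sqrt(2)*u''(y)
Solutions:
 u(y) = C1 + C2*erf(2^(1/4)*y/2)


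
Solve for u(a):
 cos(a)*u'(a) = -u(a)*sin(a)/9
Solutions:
 u(a) = C1*cos(a)^(1/9)


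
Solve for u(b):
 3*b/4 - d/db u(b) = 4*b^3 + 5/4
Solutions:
 u(b) = C1 - b^4 + 3*b^2/8 - 5*b/4


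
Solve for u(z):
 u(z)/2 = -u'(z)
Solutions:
 u(z) = C1*exp(-z/2)


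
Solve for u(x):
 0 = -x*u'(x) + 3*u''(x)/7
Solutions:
 u(x) = C1 + C2*erfi(sqrt(42)*x/6)


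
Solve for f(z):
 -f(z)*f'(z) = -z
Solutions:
 f(z) = -sqrt(C1 + z^2)
 f(z) = sqrt(C1 + z^2)


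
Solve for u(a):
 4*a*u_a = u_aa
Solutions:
 u(a) = C1 + C2*erfi(sqrt(2)*a)


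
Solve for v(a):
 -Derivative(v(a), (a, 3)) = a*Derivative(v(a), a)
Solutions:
 v(a) = C1 + Integral(C2*airyai(-a) + C3*airybi(-a), a)


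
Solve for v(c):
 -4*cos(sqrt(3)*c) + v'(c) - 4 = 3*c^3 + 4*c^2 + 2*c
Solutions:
 v(c) = C1 + 3*c^4/4 + 4*c^3/3 + c^2 + 4*c + 4*sqrt(3)*sin(sqrt(3)*c)/3


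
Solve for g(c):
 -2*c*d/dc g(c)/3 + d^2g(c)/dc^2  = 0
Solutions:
 g(c) = C1 + C2*erfi(sqrt(3)*c/3)


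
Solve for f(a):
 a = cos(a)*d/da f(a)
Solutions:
 f(a) = C1 + Integral(a/cos(a), a)


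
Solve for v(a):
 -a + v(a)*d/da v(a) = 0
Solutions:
 v(a) = -sqrt(C1 + a^2)
 v(a) = sqrt(C1 + a^2)


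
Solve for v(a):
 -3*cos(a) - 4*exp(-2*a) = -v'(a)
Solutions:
 v(a) = C1 + 3*sin(a) - 2*exp(-2*a)


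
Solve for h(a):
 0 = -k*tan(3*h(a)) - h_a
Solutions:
 h(a) = -asin(C1*exp(-3*a*k))/3 + pi/3
 h(a) = asin(C1*exp(-3*a*k))/3


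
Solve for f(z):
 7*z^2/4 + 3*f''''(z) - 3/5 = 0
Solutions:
 f(z) = C1 + C2*z + C3*z^2 + C4*z^3 - 7*z^6/4320 + z^4/120


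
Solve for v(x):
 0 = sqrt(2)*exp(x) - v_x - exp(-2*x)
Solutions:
 v(x) = C1 + sqrt(2)*exp(x) + exp(-2*x)/2


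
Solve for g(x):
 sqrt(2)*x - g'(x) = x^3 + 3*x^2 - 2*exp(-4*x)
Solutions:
 g(x) = C1 - x^4/4 - x^3 + sqrt(2)*x^2/2 - exp(-4*x)/2


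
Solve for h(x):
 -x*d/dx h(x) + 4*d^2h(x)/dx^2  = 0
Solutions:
 h(x) = C1 + C2*erfi(sqrt(2)*x/4)


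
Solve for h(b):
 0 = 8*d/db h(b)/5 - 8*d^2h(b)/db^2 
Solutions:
 h(b) = C1 + C2*exp(b/5)


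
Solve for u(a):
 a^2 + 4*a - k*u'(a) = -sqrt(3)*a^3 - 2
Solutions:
 u(a) = C1 + sqrt(3)*a^4/(4*k) + a^3/(3*k) + 2*a^2/k + 2*a/k


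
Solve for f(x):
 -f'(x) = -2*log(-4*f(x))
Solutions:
 -Integral(1/(log(-_y) + 2*log(2)), (_y, f(x)))/2 = C1 - x


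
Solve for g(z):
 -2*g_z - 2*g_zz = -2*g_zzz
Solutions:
 g(z) = C1 + C2*exp(z*(1 - sqrt(5))/2) + C3*exp(z*(1 + sqrt(5))/2)


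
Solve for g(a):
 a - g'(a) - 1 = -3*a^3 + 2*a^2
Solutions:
 g(a) = C1 + 3*a^4/4 - 2*a^3/3 + a^2/2 - a


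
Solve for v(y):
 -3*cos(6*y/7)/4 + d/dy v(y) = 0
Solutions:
 v(y) = C1 + 7*sin(6*y/7)/8


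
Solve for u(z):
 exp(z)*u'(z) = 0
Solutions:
 u(z) = C1


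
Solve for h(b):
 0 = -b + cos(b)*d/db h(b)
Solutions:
 h(b) = C1 + Integral(b/cos(b), b)


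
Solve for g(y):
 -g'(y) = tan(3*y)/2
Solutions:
 g(y) = C1 + log(cos(3*y))/6


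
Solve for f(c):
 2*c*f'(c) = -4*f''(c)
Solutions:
 f(c) = C1 + C2*erf(c/2)


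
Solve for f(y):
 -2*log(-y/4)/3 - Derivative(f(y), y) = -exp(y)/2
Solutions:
 f(y) = C1 - 2*y*log(-y)/3 + 2*y*(1 + 2*log(2))/3 + exp(y)/2


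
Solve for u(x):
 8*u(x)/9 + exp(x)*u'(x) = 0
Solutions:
 u(x) = C1*exp(8*exp(-x)/9)


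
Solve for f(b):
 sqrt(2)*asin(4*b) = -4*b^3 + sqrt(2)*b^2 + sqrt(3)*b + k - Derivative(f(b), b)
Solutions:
 f(b) = C1 - b^4 + sqrt(2)*b^3/3 + sqrt(3)*b^2/2 + b*k - sqrt(2)*(b*asin(4*b) + sqrt(1 - 16*b^2)/4)


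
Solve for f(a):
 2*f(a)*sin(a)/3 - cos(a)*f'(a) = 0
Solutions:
 f(a) = C1/cos(a)^(2/3)


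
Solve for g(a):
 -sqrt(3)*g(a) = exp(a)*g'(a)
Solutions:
 g(a) = C1*exp(sqrt(3)*exp(-a))


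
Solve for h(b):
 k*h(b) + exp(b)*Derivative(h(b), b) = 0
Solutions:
 h(b) = C1*exp(k*exp(-b))


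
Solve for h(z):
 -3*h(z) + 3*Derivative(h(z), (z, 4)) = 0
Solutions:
 h(z) = C1*exp(-z) + C2*exp(z) + C3*sin(z) + C4*cos(z)


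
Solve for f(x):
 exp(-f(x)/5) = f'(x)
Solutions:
 f(x) = 5*log(C1 + x/5)


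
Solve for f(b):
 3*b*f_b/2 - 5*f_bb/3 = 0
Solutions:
 f(b) = C1 + C2*erfi(3*sqrt(5)*b/10)


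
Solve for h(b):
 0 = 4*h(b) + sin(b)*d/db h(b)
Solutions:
 h(b) = C1*(cos(b)^2 + 2*cos(b) + 1)/(cos(b)^2 - 2*cos(b) + 1)


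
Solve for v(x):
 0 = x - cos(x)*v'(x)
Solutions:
 v(x) = C1 + Integral(x/cos(x), x)


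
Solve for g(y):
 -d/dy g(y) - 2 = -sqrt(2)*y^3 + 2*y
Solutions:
 g(y) = C1 + sqrt(2)*y^4/4 - y^2 - 2*y


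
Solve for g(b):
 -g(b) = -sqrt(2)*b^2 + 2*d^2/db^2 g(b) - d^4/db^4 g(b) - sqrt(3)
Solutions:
 g(b) = C1*exp(-b*sqrt(1 + sqrt(2))) + C2*exp(b*sqrt(1 + sqrt(2))) + C3*sin(b*sqrt(-1 + sqrt(2))) + C4*cos(b*sqrt(-1 + sqrt(2))) + sqrt(2)*b^2 - 4*sqrt(2) + sqrt(3)


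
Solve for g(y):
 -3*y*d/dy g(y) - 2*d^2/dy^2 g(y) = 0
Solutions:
 g(y) = C1 + C2*erf(sqrt(3)*y/2)


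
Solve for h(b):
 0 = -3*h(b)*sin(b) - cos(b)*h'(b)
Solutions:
 h(b) = C1*cos(b)^3


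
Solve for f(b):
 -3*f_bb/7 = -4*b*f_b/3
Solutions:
 f(b) = C1 + C2*erfi(sqrt(14)*b/3)


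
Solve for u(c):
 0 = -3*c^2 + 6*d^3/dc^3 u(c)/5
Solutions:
 u(c) = C1 + C2*c + C3*c^2 + c^5/24


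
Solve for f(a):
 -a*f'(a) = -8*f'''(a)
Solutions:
 f(a) = C1 + Integral(C2*airyai(a/2) + C3*airybi(a/2), a)


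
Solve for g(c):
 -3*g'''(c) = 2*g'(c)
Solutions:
 g(c) = C1 + C2*sin(sqrt(6)*c/3) + C3*cos(sqrt(6)*c/3)


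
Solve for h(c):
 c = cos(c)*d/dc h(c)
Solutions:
 h(c) = C1 + Integral(c/cos(c), c)


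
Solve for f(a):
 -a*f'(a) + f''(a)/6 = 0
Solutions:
 f(a) = C1 + C2*erfi(sqrt(3)*a)


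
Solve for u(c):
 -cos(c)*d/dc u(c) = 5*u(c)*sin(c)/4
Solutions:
 u(c) = C1*cos(c)^(5/4)


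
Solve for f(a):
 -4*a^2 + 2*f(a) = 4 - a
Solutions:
 f(a) = 2*a^2 - a/2 + 2


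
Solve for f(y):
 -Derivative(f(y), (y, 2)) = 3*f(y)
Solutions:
 f(y) = C1*sin(sqrt(3)*y) + C2*cos(sqrt(3)*y)


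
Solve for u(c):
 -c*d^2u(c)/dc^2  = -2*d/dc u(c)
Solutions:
 u(c) = C1 + C2*c^3


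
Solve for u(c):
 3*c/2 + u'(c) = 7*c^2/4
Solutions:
 u(c) = C1 + 7*c^3/12 - 3*c^2/4


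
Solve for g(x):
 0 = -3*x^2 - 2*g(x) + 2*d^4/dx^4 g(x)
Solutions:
 g(x) = C1*exp(-x) + C2*exp(x) + C3*sin(x) + C4*cos(x) - 3*x^2/2


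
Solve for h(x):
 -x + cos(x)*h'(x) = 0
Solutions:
 h(x) = C1 + Integral(x/cos(x), x)


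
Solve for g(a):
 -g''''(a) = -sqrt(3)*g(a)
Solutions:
 g(a) = C1*exp(-3^(1/8)*a) + C2*exp(3^(1/8)*a) + C3*sin(3^(1/8)*a) + C4*cos(3^(1/8)*a)


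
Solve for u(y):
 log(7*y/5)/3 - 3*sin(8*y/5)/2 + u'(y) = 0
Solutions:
 u(y) = C1 - y*log(y)/3 - y*log(7)/3 + y/3 + y*log(5)/3 - 15*cos(8*y/5)/16


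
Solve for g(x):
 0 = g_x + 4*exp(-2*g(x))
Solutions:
 g(x) = log(-sqrt(C1 - 8*x))
 g(x) = log(C1 - 8*x)/2


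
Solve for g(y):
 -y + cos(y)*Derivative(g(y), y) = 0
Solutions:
 g(y) = C1 + Integral(y/cos(y), y)


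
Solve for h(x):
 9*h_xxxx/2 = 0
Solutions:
 h(x) = C1 + C2*x + C3*x^2 + C4*x^3


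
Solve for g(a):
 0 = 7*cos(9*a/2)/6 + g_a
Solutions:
 g(a) = C1 - 7*sin(9*a/2)/27


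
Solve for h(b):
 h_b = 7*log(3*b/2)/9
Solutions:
 h(b) = C1 + 7*b*log(b)/9 - 7*b/9 - 7*b*log(2)/9 + 7*b*log(3)/9


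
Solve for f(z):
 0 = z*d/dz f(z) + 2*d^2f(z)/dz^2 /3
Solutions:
 f(z) = C1 + C2*erf(sqrt(3)*z/2)


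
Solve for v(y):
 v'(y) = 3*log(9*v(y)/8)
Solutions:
 Integral(1/(-log(_y) - 2*log(3) + 3*log(2)), (_y, v(y)))/3 = C1 - y


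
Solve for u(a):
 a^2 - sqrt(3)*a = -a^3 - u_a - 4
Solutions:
 u(a) = C1 - a^4/4 - a^3/3 + sqrt(3)*a^2/2 - 4*a


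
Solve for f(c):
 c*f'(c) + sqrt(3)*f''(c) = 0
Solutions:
 f(c) = C1 + C2*erf(sqrt(2)*3^(3/4)*c/6)


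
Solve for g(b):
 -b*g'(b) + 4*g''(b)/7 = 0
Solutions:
 g(b) = C1 + C2*erfi(sqrt(14)*b/4)


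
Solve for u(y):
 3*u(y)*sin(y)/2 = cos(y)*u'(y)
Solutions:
 u(y) = C1/cos(y)^(3/2)


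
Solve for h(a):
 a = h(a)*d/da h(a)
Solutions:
 h(a) = -sqrt(C1 + a^2)
 h(a) = sqrt(C1 + a^2)


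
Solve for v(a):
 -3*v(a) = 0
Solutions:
 v(a) = 0


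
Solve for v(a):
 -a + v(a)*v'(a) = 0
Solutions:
 v(a) = -sqrt(C1 + a^2)
 v(a) = sqrt(C1 + a^2)


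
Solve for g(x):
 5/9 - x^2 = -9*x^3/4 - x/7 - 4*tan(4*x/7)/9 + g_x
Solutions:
 g(x) = C1 + 9*x^4/16 - x^3/3 + x^2/14 + 5*x/9 - 7*log(cos(4*x/7))/9


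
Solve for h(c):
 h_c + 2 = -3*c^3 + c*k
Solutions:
 h(c) = C1 - 3*c^4/4 + c^2*k/2 - 2*c


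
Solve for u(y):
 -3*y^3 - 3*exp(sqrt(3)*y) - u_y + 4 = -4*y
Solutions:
 u(y) = C1 - 3*y^4/4 + 2*y^2 + 4*y - sqrt(3)*exp(sqrt(3)*y)


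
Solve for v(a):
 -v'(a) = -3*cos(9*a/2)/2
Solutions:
 v(a) = C1 + sin(9*a/2)/3


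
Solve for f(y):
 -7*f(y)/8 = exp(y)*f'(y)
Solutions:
 f(y) = C1*exp(7*exp(-y)/8)


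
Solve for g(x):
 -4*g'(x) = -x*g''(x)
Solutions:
 g(x) = C1 + C2*x^5


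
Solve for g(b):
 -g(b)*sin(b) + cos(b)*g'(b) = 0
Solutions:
 g(b) = C1/cos(b)


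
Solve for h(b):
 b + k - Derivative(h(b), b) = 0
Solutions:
 h(b) = C1 + b^2/2 + b*k


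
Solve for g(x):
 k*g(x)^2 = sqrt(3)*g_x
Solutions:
 g(x) = -3/(C1 + sqrt(3)*k*x)


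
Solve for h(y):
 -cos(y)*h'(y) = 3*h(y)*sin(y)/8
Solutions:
 h(y) = C1*cos(y)^(3/8)


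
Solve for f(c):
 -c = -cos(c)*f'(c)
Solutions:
 f(c) = C1 + Integral(c/cos(c), c)


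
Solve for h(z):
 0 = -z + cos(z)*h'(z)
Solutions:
 h(z) = C1 + Integral(z/cos(z), z)


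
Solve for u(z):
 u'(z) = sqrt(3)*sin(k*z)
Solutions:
 u(z) = C1 - sqrt(3)*cos(k*z)/k


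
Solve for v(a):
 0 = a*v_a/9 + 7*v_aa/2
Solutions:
 v(a) = C1 + C2*erf(sqrt(7)*a/21)


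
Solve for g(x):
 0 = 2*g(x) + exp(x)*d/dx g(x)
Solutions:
 g(x) = C1*exp(2*exp(-x))


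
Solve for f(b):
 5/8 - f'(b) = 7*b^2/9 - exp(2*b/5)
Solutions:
 f(b) = C1 - 7*b^3/27 + 5*b/8 + 5*exp(2*b/5)/2


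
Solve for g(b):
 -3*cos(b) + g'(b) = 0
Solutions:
 g(b) = C1 + 3*sin(b)


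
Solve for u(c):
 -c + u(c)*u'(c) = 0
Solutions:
 u(c) = -sqrt(C1 + c^2)
 u(c) = sqrt(C1 + c^2)


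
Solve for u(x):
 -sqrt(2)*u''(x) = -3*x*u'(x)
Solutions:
 u(x) = C1 + C2*erfi(2^(1/4)*sqrt(3)*x/2)


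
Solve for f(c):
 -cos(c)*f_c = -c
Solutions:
 f(c) = C1 + Integral(c/cos(c), c)


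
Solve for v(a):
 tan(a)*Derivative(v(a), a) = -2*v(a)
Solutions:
 v(a) = C1/sin(a)^2


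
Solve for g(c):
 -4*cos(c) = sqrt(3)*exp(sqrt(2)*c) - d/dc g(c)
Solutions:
 g(c) = C1 + sqrt(6)*exp(sqrt(2)*c)/2 + 4*sin(c)


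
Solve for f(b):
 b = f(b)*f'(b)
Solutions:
 f(b) = -sqrt(C1 + b^2)
 f(b) = sqrt(C1 + b^2)


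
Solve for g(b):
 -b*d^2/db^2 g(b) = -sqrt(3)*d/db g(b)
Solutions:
 g(b) = C1 + C2*b^(1 + sqrt(3))


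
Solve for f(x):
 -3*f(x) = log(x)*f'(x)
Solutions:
 f(x) = C1*exp(-3*li(x))


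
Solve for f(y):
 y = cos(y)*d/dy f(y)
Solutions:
 f(y) = C1 + Integral(y/cos(y), y)


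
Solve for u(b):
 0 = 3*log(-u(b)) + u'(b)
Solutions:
 -li(-u(b)) = C1 - 3*b


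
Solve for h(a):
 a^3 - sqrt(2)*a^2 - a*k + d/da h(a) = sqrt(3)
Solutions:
 h(a) = C1 - a^4/4 + sqrt(2)*a^3/3 + a^2*k/2 + sqrt(3)*a


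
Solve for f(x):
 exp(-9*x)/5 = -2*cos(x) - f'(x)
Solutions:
 f(x) = C1 - 2*sin(x) + exp(-9*x)/45


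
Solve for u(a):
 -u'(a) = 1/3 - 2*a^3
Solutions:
 u(a) = C1 + a^4/2 - a/3


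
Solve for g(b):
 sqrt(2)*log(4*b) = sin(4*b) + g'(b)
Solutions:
 g(b) = C1 + sqrt(2)*b*(log(b) - 1) + 2*sqrt(2)*b*log(2) + cos(4*b)/4


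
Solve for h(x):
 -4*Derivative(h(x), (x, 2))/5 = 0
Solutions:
 h(x) = C1 + C2*x


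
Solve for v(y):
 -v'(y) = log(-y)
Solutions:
 v(y) = C1 - y*log(-y) + y


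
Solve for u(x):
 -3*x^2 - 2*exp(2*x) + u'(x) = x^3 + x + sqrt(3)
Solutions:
 u(x) = C1 + x^4/4 + x^3 + x^2/2 + sqrt(3)*x + exp(2*x)


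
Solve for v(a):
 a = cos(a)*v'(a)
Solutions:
 v(a) = C1 + Integral(a/cos(a), a)


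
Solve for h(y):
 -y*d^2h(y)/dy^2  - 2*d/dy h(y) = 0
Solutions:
 h(y) = C1 + C2/y


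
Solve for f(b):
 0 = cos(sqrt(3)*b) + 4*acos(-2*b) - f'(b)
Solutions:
 f(b) = C1 + 4*b*acos(-2*b) + 2*sqrt(1 - 4*b^2) + sqrt(3)*sin(sqrt(3)*b)/3


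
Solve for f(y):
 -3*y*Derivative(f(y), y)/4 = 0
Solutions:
 f(y) = C1


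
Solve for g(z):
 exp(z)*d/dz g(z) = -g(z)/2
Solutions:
 g(z) = C1*exp(exp(-z)/2)


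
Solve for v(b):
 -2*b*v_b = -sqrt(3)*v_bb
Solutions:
 v(b) = C1 + C2*erfi(3^(3/4)*b/3)


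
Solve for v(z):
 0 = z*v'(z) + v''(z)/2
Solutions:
 v(z) = C1 + C2*erf(z)


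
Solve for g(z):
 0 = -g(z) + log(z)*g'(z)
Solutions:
 g(z) = C1*exp(li(z))


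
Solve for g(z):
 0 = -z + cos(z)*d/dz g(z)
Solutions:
 g(z) = C1 + Integral(z/cos(z), z)


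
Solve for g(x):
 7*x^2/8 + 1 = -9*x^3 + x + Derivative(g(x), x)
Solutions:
 g(x) = C1 + 9*x^4/4 + 7*x^3/24 - x^2/2 + x


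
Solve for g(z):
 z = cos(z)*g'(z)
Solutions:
 g(z) = C1 + Integral(z/cos(z), z)


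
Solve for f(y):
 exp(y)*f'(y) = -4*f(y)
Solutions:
 f(y) = C1*exp(4*exp(-y))


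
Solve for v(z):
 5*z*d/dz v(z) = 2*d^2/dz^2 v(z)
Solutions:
 v(z) = C1 + C2*erfi(sqrt(5)*z/2)


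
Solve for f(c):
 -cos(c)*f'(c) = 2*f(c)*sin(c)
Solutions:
 f(c) = C1*cos(c)^2


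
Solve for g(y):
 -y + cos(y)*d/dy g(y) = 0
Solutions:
 g(y) = C1 + Integral(y/cos(y), y)


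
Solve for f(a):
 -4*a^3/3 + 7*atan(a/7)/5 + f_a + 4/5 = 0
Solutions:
 f(a) = C1 + a^4/3 - 7*a*atan(a/7)/5 - 4*a/5 + 49*log(a^2 + 49)/10


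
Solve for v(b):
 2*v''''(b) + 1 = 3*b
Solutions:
 v(b) = C1 + C2*b + C3*b^2 + C4*b^3 + b^5/80 - b^4/48


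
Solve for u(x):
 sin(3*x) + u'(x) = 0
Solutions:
 u(x) = C1 + cos(3*x)/3


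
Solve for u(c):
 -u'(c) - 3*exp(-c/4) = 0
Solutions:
 u(c) = C1 + 12*exp(-c/4)


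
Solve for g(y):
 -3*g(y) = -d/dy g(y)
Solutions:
 g(y) = C1*exp(3*y)


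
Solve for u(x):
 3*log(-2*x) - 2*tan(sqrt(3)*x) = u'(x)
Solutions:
 u(x) = C1 + 3*x*log(-x) - 3*x + 3*x*log(2) + 2*sqrt(3)*log(cos(sqrt(3)*x))/3


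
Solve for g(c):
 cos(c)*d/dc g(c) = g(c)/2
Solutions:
 g(c) = C1*(sin(c) + 1)^(1/4)/(sin(c) - 1)^(1/4)
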